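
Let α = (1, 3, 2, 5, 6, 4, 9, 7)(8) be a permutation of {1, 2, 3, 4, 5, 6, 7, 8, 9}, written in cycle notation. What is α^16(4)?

4

4 lies in the 8-cycle (1, 3, 2, 5, 6, 4, 9, 7).
On an 8-cycle, α^8 is the identity, so α^16 = α^0 there (16 ≡ 0 mod 8).
So α^16(4) = 4.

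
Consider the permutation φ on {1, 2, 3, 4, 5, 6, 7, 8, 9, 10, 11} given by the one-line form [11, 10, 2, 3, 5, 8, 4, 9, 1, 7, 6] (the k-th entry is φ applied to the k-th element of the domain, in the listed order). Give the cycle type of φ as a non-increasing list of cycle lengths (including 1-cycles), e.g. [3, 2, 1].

[5, 5, 1]

The disjoint cycles are (1, 11, 6, 8, 9)(2, 10, 7, 4, 3)(5), with lengths 5, 5, 1 in non-increasing order.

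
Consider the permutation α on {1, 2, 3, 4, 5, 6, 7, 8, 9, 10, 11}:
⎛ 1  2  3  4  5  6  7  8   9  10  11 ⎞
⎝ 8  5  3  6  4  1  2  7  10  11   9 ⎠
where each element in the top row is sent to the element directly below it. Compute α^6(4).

5

Tracing 4 → 6 → … returns to 4 after 7 steps, so 4 lies in a 7-cycle (1, 8, 7, 2, 5, 4, 6).
Stepping 6 places around the cycle: 4 → 6 → 1 → 8 → 7 → 2 → 5.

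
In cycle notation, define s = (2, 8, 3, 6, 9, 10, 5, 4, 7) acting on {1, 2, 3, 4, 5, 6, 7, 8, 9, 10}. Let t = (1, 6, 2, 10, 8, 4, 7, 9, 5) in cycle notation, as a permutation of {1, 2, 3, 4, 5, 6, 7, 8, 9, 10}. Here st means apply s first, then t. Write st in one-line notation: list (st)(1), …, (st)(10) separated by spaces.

6 4 2 9 7 5 10 3 8 1

(st)(x) = t(s(x)). Computing each image: t(s(1)) = t(1) = 6, t(s(2)) = t(8) = 4, t(s(3)) = t(6) = 2, t(s(4)) = t(7) = 9, t(s(5)) = t(4) = 7, t(s(6)) = t(9) = 5, t(s(7)) = t(2) = 10, t(s(8)) = t(3) = 3, t(s(9)) = t(10) = 8, t(s(10)) = t(5) = 1.
Hence st = [6 4 2 9 7 5 10 3 8 1].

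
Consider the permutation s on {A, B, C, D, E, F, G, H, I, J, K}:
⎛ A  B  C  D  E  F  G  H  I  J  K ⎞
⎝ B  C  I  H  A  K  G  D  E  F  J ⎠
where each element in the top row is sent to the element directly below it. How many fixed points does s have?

The fixed points (elements with s(x) = x) are {G}, so there is 1.

1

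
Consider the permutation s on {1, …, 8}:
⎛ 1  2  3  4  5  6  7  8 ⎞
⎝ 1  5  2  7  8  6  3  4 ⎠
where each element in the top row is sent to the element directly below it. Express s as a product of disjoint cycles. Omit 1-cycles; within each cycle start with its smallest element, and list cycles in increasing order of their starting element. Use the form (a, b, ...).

Start at 2 and follow images: 2 → 5 → 8 → 4 → 7 → 3 → 2, giving the cycle (2, 5, 8, 4, 7, 3).
Continuing from each remaining unvisited element yields (2, 5, 8, 4, 7, 3).

(2, 5, 8, 4, 7, 3)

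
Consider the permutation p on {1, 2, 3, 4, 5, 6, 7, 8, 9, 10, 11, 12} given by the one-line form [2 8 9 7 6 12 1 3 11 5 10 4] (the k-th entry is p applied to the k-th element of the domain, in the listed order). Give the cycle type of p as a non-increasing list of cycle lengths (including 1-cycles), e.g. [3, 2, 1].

[12]

The disjoint cycles are (1 2 8 3 9 11 10 5 6 12 4 7), with lengths 12 in non-increasing order.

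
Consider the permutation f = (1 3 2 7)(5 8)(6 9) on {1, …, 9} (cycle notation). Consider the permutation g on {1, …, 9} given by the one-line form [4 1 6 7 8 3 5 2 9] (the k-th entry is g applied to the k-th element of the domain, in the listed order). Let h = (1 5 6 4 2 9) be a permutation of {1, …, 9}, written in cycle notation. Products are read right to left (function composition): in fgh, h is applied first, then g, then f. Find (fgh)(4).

(fgh)(4) = f(g(h(4))). h(4) = 2, then g(2) = 1, then f(1) = 3, so the result is 3.

3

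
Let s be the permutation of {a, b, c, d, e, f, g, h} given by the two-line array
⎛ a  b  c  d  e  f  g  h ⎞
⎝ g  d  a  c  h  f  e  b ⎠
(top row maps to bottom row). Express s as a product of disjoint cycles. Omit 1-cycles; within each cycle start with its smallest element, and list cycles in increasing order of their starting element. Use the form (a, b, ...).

Start at a and follow images: a → g → e → h → b → d → c → a, giving the cycle (a, g, e, h, b, d, c).
Repeating from the next unused element and collecting all non-trivial cycles gives (a, g, e, h, b, d, c).

(a, g, e, h, b, d, c)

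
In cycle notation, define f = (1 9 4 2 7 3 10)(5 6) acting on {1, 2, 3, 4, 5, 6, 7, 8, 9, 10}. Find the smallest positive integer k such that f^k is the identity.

14

The disjoint cycles have lengths 7, 2, 1.
The order of f is the least common multiple of its cycle lengths: lcm(7, 2) = 14.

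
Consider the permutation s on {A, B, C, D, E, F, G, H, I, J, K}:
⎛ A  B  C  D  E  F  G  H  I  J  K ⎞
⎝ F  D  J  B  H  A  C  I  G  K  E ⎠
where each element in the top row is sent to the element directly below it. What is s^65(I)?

C

Tracing I → G → … returns to I after 7 steps, so I lies in a 7-cycle (C J K E H I G).
Powers repeat with period 7 on this cycle, and 65 mod 7 = 2, so s^65(I) = s^2(I).
Stepping 2 places around the cycle: I → G → C.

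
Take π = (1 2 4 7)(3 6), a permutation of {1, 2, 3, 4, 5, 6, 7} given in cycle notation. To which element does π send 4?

4 appears in (1 2 4 7); the next entry (wrapping around) is 7.

7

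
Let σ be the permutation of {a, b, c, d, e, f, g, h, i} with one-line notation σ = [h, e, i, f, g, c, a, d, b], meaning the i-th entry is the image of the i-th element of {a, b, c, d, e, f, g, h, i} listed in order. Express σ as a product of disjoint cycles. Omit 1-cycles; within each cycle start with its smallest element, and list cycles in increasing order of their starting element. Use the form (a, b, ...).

From a: a → h → d → f → c → i → b → e → g → a, closing the cycle (a, h, d, f, c, i, b, e, g).
Repeating from the next unused element and collecting all non-trivial cycles gives (a, h, d, f, c, i, b, e, g).

(a, h, d, f, c, i, b, e, g)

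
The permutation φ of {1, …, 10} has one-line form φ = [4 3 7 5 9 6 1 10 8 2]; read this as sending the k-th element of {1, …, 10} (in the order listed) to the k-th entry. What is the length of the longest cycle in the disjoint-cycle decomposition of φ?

Decomposing into disjoint cycles gives (1 4 5 9 8 10 2 3 7); the longest has length 9.

9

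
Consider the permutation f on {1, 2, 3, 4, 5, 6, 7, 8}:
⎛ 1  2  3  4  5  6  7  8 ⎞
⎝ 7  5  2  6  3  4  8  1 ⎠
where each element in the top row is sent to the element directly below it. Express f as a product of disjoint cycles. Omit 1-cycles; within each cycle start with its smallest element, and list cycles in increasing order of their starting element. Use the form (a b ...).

(1 7 8)(2 5 3)(4 6)

Start at 1 and follow images: 1 → 7 → 8 → 1, giving the cycle (1 7 8).
Continuing from each remaining unvisited element yields (1 7 8)(2 5 3)(4 6).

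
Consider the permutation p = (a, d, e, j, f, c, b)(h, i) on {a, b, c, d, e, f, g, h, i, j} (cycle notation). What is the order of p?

The disjoint cycles have lengths 7, 2, 1.
The order is lcm(7, 2) = 14.

14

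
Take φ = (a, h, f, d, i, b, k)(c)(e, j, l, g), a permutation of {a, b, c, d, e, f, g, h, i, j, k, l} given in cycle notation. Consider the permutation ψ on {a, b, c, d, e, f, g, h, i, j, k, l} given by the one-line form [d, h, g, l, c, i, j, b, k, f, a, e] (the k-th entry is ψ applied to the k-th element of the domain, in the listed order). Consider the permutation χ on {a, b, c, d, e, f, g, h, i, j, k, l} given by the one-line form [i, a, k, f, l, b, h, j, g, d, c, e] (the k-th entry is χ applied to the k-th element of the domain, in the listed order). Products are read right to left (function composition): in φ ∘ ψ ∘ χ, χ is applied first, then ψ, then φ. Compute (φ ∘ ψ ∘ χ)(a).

a

(φ ∘ ψ ∘ χ)(a) = φ(ψ(χ(a))). χ(a) = i, then ψ(i) = k, then φ(k) = a, so the result is a.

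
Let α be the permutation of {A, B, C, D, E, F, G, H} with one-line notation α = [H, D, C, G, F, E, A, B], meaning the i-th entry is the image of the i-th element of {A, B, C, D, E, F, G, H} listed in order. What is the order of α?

10

The disjoint-cycle form of α has cycle lengths 5, 2, 1.
Since disjoint cycles commute, ord(α) = lcm(5, 2) = 10.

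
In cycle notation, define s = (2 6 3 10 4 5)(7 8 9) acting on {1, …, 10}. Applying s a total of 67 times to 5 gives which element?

5 lies in the 6-cycle (2 6 3 10 4 5).
On a 6-cycle, s^6 is the identity, so s^67 = s^1 there (67 ≡ 1 mod 6).
Stepping 1 place around the cycle: 5 → 2.

2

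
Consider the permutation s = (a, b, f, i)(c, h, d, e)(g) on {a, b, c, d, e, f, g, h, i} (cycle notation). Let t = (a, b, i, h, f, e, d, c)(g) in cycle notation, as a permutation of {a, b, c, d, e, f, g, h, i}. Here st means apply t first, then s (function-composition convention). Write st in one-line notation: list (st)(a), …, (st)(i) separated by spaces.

(st)(x) = s(t(x)). Computing each image: s(t(a)) = s(b) = f, s(t(b)) = s(i) = a, s(t(c)) = s(a) = b, s(t(d)) = s(c) = h, s(t(e)) = s(d) = e, s(t(f)) = s(e) = c, s(t(g)) = s(g) = g, s(t(h)) = s(f) = i, s(t(i)) = s(h) = d.
Hence st = [f a b h e c g i d].

f a b h e c g i d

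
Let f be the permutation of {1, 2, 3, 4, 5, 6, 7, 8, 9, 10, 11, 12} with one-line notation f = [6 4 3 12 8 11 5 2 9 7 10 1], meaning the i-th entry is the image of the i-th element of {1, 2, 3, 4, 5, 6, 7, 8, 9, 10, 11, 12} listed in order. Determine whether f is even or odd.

odd

In disjoint-cycle form the cycle lengths are 10, 1, 1.
A cycle is odd iff its length is even; f has 1 even-length cycle, so sgn(f) = (−1)^1 and f is odd.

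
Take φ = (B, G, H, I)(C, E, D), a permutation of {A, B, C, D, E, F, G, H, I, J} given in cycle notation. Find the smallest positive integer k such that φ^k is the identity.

The disjoint cycles have lengths 4, 3, 1, 1, 1.
Since disjoint cycles commute, ord(φ) = lcm(4, 3) = 12.

12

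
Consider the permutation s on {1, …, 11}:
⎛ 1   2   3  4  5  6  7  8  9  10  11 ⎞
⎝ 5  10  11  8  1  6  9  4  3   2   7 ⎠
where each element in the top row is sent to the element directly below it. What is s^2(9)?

Tracing 9 → 3 → … returns to 9 after 4 steps, so 9 lies in a 4-cycle (3 11 7 9).
Stepping 2 places around the cycle: 9 → 3 → 11.

11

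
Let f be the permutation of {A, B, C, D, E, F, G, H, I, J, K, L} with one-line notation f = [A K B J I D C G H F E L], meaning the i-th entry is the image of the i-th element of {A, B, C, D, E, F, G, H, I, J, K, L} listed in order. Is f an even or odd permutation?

In disjoint-cycle form the cycle lengths are 7, 3, 1, 1.
A cycle of length ℓ contributes ℓ−1 transpositions, so f is a product of 6 + 2 = 8 transpositions — even.

even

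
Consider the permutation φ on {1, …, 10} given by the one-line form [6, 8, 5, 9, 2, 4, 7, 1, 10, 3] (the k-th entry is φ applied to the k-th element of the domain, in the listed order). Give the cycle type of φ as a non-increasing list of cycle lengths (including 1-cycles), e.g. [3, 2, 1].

The disjoint cycles are (1, 6, 4, 9, 10, 3, 5, 2, 8)(7), with lengths 9, 1 in non-increasing order.

[9, 1]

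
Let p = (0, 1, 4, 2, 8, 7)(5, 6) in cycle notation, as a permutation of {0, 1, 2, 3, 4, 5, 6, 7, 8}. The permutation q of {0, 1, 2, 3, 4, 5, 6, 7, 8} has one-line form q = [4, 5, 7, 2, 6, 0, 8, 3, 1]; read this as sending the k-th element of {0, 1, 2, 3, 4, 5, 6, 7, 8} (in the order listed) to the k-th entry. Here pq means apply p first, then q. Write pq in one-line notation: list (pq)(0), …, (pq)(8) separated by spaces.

For each element, apply p then q: 0 → 1 → 5; 1 → 4 → 6; 2 → 8 → 1; 3 → 3 → 2; 4 → 2 → 7; 5 → 6 → 8; 6 → 5 → 0; 7 → 0 → 4; 8 → 7 → 3.
Collecting the images, pq = [5 6 1 2 7 8 0 4 3].

5 6 1 2 7 8 0 4 3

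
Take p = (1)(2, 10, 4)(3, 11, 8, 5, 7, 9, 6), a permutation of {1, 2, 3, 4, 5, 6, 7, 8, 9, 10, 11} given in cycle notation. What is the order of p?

The cycle type of p is (7, 3, 1).
The order of p is the least common multiple of its cycle lengths: lcm(7, 3) = 21.

21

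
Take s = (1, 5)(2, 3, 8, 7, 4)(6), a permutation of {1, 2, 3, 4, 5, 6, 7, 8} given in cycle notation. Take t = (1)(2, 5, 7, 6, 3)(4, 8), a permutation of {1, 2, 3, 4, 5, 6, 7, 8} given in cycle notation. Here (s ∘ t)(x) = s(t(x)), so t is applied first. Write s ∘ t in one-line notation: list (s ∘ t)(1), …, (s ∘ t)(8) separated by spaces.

(s ∘ t)(x) = s(t(x)). Computing each image: s(t(1)) = s(1) = 5, s(t(2)) = s(5) = 1, s(t(3)) = s(2) = 3, s(t(4)) = s(8) = 7, s(t(5)) = s(7) = 4, s(t(6)) = s(3) = 8, s(t(7)) = s(6) = 6, s(t(8)) = s(4) = 2.
Hence s ∘ t = [5 1 3 7 4 8 6 2].

5 1 3 7 4 8 6 2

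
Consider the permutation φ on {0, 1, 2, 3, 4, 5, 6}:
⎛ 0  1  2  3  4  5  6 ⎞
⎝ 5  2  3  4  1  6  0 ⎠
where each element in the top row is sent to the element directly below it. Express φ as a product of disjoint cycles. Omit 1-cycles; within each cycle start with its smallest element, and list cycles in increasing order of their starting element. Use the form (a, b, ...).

Iterating φ from 0 gives 0 → 5 → 6 → 0; that is the 3-cycle (0, 5, 6).
Continuing from each remaining unvisited element yields (0, 5, 6)(1, 2, 3, 4).

(0, 5, 6)(1, 2, 3, 4)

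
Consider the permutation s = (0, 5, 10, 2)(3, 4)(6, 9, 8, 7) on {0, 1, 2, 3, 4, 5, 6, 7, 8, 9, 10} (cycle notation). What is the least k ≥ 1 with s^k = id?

4

The disjoint cycles have lengths 4, 4, 2, 1.
Since disjoint cycles commute, ord(s) = lcm(4, 4, 2) = 4.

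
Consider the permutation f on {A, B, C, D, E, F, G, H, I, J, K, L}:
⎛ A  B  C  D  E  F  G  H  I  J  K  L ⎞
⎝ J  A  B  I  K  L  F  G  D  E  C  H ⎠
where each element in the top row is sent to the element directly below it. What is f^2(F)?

Tracing F → L → … returns to F after 4 steps, so F lies in a 4-cycle (F, L, H, G).
Advancing 2 steps from F: F → L → H.

H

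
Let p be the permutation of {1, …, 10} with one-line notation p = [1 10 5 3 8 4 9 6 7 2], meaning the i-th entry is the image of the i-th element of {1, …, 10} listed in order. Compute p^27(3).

8

Tracing 3 → 5 → … returns to 3 after 5 steps, so 3 lies in a 5-cycle (3 5 8 6 4).
Powers repeat with period 5 on this cycle, and 27 mod 5 = 2, so p^27(3) = p^2(3).
Advancing 2 steps from 3: 3 → 5 → 8.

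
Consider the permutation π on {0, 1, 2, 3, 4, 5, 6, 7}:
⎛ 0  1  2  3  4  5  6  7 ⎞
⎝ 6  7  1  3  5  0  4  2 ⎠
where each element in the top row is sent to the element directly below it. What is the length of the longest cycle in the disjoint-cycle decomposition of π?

4

Decomposing into disjoint cycles gives (0 6 4 5)(1 7 2); the longest has length 4.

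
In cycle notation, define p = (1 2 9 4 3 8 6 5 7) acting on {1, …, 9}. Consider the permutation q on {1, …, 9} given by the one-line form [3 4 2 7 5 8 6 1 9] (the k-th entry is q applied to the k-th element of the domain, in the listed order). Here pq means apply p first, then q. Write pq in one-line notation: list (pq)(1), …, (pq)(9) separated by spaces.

4 9 1 2 6 5 3 8 7

(pq)(x) = q(p(x)). Computing each image: q(p(1)) = q(2) = 4, q(p(2)) = q(9) = 9, q(p(3)) = q(8) = 1, q(p(4)) = q(3) = 2, q(p(5)) = q(7) = 6, q(p(6)) = q(5) = 5, q(p(7)) = q(1) = 3, q(p(8)) = q(6) = 8, q(p(9)) = q(4) = 7.
Hence pq = [4 9 1 2 6 5 3 8 7].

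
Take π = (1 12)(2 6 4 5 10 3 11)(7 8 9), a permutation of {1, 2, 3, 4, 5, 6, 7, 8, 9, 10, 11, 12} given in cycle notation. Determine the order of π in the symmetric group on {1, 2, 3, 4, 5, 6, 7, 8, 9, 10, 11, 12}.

The disjoint cycles have lengths 7, 3, 2.
The order of π is the least common multiple of its cycle lengths: lcm(7, 3, 2) = 42.

42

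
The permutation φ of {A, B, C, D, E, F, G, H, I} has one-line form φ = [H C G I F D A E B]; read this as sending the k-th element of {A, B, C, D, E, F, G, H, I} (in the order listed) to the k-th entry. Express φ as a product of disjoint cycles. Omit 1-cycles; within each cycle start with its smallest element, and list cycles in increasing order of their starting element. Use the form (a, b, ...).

Start at A and follow images: A → H → E → F → D → I → B → C → G → A, giving the cycle (A, H, E, F, D, I, B, C, G).
Continuing from each remaining unvisited element yields (A, H, E, F, D, I, B, C, G).

(A, H, E, F, D, I, B, C, G)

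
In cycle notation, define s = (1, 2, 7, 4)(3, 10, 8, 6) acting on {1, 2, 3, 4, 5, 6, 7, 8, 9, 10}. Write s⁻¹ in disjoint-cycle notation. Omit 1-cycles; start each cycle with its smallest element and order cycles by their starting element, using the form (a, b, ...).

The inverse reverses each cycle.
Reversing each cycle of s and rotating so the smallest element leads gives (1, 4, 7, 2)(3, 6, 8, 10).

(1, 4, 7, 2)(3, 6, 8, 10)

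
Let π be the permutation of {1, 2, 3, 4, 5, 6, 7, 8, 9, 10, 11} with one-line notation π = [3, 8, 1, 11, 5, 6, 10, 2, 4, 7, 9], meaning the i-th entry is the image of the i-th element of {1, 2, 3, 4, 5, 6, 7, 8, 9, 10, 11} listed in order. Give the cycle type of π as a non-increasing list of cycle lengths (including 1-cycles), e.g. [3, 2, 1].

The disjoint cycles are (1 3)(2 8)(4 11 9)(5)(6)(7 10), with lengths 3, 2, 2, 2, 1, 1 in non-increasing order.

[3, 2, 2, 2, 1, 1]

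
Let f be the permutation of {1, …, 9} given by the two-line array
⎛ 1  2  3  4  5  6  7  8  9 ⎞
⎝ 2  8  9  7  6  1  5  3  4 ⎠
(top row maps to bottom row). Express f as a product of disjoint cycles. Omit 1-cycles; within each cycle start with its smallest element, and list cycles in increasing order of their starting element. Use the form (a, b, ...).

From 1: 1 → 2 → 8 → 3 → 9 → 4 → 7 → 5 → 6 → 1, closing the cycle (1, 2, 8, 3, 9, 4, 7, 5, 6).
Repeating from the next unused element and collecting all non-trivial cycles gives (1, 2, 8, 3, 9, 4, 7, 5, 6).

(1, 2, 8, 3, 9, 4, 7, 5, 6)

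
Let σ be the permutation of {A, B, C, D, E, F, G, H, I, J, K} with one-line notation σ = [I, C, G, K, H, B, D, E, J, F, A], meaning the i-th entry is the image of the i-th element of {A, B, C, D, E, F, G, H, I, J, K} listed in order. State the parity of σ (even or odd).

odd

In disjoint-cycle form the cycle lengths are 9, 2.
A cycle of length ℓ contributes ℓ−1 transpositions, so σ is a product of 8 + 1 = 9 transpositions — odd.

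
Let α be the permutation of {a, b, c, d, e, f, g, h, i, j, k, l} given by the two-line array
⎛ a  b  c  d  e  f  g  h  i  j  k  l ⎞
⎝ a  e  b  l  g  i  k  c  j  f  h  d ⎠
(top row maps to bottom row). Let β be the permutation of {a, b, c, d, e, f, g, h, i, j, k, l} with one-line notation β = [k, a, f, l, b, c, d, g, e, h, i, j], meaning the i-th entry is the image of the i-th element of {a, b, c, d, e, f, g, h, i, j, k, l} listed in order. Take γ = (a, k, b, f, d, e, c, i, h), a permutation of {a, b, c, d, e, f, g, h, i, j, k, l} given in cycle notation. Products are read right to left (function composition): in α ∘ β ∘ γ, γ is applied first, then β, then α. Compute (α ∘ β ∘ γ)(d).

e

Chase d: γ(d) = e; β(e) = b; α(b) = e. Hence (α ∘ β ∘ γ)(d) = e.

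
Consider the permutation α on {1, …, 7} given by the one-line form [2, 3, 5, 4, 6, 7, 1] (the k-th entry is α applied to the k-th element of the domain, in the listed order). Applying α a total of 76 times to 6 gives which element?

Tracing 6 → 7 → … returns to 6 after 6 steps, so 6 lies in a 6-cycle (1 2 3 5 6 7).
Since the cycle has length 6, α^76 acts on it the same as α^4 (76 mod 6 = 4).
Stepping 4 places around the cycle: 6 → 7 → 1 → 2 → 3.

3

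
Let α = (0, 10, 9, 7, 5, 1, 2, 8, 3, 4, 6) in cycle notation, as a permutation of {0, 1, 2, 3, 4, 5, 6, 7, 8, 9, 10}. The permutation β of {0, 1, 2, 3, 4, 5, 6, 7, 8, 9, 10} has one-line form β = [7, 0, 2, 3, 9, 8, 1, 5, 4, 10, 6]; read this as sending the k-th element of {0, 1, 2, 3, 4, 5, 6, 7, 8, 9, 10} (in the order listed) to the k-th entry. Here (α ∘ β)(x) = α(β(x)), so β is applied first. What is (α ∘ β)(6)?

2

(α ∘ β)(6) = α(β(6)). β(6) = 1, then α(1) = 2. So (α ∘ β)(6) = 2.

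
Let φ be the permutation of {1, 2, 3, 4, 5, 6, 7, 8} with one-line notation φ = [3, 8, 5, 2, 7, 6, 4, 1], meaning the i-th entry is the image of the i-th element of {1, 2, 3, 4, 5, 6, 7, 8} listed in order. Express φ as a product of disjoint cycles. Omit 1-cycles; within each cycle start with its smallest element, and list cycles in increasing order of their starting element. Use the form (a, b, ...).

Start at 1 and follow images: 1 → 3 → 5 → 7 → 4 → 2 → 8 → 1, giving the cycle (1, 3, 5, 7, 4, 2, 8).
Repeating from the next unused element and collecting all non-trivial cycles gives (1, 3, 5, 7, 4, 2, 8).

(1, 3, 5, 7, 4, 2, 8)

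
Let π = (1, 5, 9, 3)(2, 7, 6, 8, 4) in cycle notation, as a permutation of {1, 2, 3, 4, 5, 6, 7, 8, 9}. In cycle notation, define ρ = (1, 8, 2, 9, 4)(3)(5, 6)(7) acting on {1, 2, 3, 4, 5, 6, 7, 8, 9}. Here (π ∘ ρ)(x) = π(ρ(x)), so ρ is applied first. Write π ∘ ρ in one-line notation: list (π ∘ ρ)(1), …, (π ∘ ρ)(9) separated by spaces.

For each element, apply ρ then π: 1 → 8 → 4; 2 → 9 → 3; 3 → 3 → 1; 4 → 1 → 5; 5 → 6 → 8; 6 → 5 → 9; 7 → 7 → 6; 8 → 2 → 7; 9 → 4 → 2.
So π ∘ ρ in one-line form is 4 3 1 5 8 9 6 7 2.

4 3 1 5 8 9 6 7 2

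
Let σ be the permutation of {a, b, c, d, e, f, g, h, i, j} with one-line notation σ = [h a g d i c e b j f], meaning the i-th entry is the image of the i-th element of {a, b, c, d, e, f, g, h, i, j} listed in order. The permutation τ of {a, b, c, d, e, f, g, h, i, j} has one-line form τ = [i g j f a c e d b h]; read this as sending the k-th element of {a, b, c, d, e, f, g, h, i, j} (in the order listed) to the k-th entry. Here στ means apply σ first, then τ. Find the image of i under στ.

h

First apply σ: σ(i) = j, then τ(j) = h. Thus (στ)(i) = h.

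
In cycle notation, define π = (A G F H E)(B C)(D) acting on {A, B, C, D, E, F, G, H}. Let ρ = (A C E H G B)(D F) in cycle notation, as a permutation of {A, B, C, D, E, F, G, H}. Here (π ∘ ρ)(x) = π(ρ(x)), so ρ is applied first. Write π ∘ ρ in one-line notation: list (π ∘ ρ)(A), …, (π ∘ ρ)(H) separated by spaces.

B G A H E D C F

Chase each element through ρ then π: A → C → B; B → A → G; C → E → A; D → F → H; E → H → E; F → D → D; G → B → C; H → G → F.
So π ∘ ρ in one-line form is B G A H E D C F.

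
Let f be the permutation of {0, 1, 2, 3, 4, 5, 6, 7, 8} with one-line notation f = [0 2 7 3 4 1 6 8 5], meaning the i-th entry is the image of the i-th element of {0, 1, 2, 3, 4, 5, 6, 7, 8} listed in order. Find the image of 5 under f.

1

5 is element number 6 of the domain, and entry number 6 of the one-line form is 1, so f(5) = 1.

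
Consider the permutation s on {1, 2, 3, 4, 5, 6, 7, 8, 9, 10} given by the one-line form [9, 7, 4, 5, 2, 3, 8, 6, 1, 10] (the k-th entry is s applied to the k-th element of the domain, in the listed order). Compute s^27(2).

5

Tracing 2 → 7 → … returns to 2 after 7 steps, so 2 lies in a 7-cycle (2, 7, 8, 6, 3, 4, 5).
On a 7-cycle, s^7 is the identity, so s^27 = s^6 there (27 ≡ 6 mod 7).
Advancing 6 steps from 2: 2 → 7 → 8 → 6 → 3 → 4 → 5.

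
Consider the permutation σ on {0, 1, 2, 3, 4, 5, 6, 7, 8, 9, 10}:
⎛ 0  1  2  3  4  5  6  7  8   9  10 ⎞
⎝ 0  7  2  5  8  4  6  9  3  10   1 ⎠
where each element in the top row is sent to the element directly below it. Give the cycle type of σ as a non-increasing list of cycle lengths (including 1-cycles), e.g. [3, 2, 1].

[4, 4, 1, 1, 1]

The disjoint cycles are (0)(1 7 9 10)(2)(3 5 4 8)(6), with lengths 4, 4, 1, 1, 1 in non-increasing order.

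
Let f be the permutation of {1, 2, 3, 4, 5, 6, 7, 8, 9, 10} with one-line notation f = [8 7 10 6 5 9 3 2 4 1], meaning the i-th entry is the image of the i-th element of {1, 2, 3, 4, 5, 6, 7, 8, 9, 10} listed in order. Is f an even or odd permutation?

odd

In disjoint-cycle form the cycle lengths are 6, 3, 1.
A cycle of length ℓ contributes ℓ−1 transpositions, so f is a product of 5 + 2 = 7 transpositions — odd.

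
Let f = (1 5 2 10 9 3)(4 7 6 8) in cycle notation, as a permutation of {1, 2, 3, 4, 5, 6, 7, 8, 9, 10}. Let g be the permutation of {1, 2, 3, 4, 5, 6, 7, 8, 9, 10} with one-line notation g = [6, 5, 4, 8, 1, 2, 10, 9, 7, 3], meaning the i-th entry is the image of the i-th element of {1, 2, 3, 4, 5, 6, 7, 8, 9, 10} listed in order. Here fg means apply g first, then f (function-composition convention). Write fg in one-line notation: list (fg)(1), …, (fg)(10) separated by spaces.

8 2 7 4 5 10 9 3 6 1

For each element, apply g then f: 1 → 6 → 8; 2 → 5 → 2; 3 → 4 → 7; 4 → 8 → 4; 5 → 1 → 5; 6 → 2 → 10; 7 → 10 → 9; 8 → 9 → 3; 9 → 7 → 6; 10 → 3 → 1.
So fg in one-line form is 8 2 7 4 5 10 9 3 6 1.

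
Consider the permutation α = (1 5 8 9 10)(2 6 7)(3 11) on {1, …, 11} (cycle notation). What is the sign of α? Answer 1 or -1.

-1

The cycle lengths are 5, 3, 2, 1.
A cycle is odd iff its length is even; α has 1 even-length cycle, so sgn(α) = (−1)^1 and α is odd.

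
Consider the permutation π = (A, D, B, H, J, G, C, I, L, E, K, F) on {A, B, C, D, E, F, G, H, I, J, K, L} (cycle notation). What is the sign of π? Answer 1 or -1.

The cycle lengths are 12.
A cycle is odd iff its length is even; π has 1 even-length cycle, so sgn(π) = (−1)^1 and π is odd.

-1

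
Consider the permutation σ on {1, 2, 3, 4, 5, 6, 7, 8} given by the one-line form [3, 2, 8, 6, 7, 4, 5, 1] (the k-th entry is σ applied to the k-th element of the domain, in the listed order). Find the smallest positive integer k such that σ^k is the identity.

Decomposing into disjoint cycles gives cycle lengths 3, 2, 2, 1.
The order of σ is the least common multiple of its cycle lengths: lcm(3, 2, 2) = 6.

6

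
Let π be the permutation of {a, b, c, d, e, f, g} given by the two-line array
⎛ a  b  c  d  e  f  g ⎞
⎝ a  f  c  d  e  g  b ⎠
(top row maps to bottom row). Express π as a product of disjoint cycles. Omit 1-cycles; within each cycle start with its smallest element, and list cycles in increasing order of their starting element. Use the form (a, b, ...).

From b: b → f → g → b, closing the cycle (b, f, g).
Repeating from the next unused element and collecting all non-trivial cycles gives (b, f, g).

(b, f, g)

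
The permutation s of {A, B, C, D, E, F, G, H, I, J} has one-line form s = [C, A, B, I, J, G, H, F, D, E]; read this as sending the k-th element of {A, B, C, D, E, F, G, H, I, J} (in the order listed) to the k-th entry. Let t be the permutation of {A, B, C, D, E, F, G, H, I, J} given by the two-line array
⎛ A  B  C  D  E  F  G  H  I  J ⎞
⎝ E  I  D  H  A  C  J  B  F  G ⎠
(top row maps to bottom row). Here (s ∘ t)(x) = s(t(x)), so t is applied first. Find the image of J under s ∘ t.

H

t(J) = G, then s(G) = H; composing gives (s ∘ t)(J) = H.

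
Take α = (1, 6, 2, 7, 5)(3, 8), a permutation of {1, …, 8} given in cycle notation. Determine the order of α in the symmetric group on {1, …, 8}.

10

The cycle type of α is (5, 2, 1).
The order is lcm(5, 2) = 10.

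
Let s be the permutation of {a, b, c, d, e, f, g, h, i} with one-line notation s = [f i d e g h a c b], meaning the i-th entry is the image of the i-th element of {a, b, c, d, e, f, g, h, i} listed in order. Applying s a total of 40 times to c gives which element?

f

Tracing c → d → … returns to c after 7 steps, so c lies in a 7-cycle (a f h c d e g).
Powers repeat with period 7 on this cycle, and 40 mod 7 = 5, so s^40(c) = s^5(c).
Advancing 5 steps from c: c → d → e → g → a → f.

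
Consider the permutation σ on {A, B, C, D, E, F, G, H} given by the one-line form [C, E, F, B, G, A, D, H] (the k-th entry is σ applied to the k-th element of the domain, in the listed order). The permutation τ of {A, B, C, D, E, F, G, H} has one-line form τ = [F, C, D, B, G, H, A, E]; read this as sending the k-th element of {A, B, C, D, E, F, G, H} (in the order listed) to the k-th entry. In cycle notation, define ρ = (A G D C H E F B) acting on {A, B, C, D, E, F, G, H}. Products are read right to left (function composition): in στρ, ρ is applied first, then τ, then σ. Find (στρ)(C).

(στρ)(C) = σ(τ(ρ(C))). ρ(C) = H, then τ(H) = E, then σ(E) = G, so the result is G.

G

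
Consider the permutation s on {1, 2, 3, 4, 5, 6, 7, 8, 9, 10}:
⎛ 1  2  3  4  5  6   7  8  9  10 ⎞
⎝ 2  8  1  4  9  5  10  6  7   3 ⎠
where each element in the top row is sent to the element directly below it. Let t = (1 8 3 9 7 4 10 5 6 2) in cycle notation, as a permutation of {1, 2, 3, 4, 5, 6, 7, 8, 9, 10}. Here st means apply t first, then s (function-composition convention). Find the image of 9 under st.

10

(st)(9) = s(t(9)). t(9) = 7, then s(7) = 10. So (st)(9) = 10.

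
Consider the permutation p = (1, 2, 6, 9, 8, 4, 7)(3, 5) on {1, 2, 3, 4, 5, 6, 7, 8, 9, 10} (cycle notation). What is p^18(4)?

4 lies in the 7-cycle (1, 2, 6, 9, 8, 4, 7).
Powers repeat with period 7 on this cycle, and 18 mod 7 = 4, so p^18(4) = p^4(4).
Advancing 4 steps from 4: 4 → 7 → 1 → 2 → 6.

6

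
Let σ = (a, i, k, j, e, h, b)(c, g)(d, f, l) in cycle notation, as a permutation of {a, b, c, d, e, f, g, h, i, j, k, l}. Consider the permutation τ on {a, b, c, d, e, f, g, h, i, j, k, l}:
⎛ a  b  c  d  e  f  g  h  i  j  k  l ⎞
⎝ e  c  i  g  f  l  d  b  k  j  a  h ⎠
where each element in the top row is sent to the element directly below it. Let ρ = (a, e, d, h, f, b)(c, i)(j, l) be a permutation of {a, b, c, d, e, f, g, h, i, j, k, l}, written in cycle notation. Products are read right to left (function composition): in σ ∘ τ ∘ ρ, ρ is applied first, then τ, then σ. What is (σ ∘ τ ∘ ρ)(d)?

a

Chase d: ρ(d) = h; τ(h) = b; σ(b) = a. Hence (σ ∘ τ ∘ ρ)(d) = a.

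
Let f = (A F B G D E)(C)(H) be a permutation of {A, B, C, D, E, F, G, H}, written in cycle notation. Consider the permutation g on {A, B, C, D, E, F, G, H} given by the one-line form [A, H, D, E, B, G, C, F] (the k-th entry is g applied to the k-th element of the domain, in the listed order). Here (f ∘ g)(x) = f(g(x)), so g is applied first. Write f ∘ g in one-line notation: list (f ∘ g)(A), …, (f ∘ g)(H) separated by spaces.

(f ∘ g)(x) = f(g(x)). Computing each image: f(g(A)) = f(A) = F, f(g(B)) = f(H) = H, f(g(C)) = f(D) = E, f(g(D)) = f(E) = A, f(g(E)) = f(B) = G, f(g(F)) = f(G) = D, f(g(G)) = f(C) = C, f(g(H)) = f(F) = B.
Hence f ∘ g = [F H E A G D C B].

F H E A G D C B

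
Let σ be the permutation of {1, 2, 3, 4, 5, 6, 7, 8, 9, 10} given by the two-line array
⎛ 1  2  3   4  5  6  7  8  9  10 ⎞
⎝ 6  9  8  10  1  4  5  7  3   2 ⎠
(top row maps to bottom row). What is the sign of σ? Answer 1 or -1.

-1

In disjoint-cycle form the cycle lengths are 10.
A cycle is odd iff its length is even; σ has 1 even-length cycle, so sgn(σ) = (−1)^1 and σ is odd.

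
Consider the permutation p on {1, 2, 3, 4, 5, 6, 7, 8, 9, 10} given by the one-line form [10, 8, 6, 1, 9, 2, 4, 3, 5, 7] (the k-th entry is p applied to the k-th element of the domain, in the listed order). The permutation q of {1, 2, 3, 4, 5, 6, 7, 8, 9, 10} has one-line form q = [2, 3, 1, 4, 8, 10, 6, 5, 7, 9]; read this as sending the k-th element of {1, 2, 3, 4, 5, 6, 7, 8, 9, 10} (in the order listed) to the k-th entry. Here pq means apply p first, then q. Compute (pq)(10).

6

First apply p: p(10) = 7, then q(7) = 6. Thus (pq)(10) = 6.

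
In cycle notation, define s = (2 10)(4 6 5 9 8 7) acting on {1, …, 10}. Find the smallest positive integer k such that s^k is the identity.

6

The disjoint cycles have lengths 6, 2, 1, 1.
The order is lcm(6, 2) = 6.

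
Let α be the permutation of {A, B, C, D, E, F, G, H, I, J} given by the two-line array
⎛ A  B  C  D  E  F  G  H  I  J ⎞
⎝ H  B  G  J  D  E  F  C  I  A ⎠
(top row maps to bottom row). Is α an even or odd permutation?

odd

In disjoint-cycle form the cycle lengths are 8, 1, 1.
A cycle of length ℓ contributes ℓ−1 transpositions, so α is a product of 7 transpositions — odd.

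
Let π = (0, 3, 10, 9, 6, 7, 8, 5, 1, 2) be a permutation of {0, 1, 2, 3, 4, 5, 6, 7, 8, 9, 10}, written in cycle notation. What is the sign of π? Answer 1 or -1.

-1

The cycle lengths are 10, 1.
A cycle is odd iff its length is even; π has 1 even-length cycle, so sgn(π) = (−1)^1 and π is odd.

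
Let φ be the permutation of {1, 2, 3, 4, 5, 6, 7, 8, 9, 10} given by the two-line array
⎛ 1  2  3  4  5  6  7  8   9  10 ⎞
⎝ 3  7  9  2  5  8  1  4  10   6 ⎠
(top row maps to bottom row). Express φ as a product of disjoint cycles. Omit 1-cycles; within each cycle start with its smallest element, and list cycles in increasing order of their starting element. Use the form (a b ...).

Iterating φ from 1 gives 1 → 3 → 9 → 10 → 6 → 8 → 4 → 2 → 7 → 1; that is the 9-cycle (1 3 9 10 6 8 4 2 7).
Continuing from each remaining unvisited element yields (1 3 9 10 6 8 4 2 7).

(1 3 9 10 6 8 4 2 7)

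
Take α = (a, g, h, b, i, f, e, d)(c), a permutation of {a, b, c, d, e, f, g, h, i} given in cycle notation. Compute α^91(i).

d

i lies in the 8-cycle (a, g, h, b, i, f, e, d).
Since the cycle has length 8, α^91 acts on it the same as α^3 (91 mod 8 = 3).
Stepping 3 places around the cycle: i → f → e → d.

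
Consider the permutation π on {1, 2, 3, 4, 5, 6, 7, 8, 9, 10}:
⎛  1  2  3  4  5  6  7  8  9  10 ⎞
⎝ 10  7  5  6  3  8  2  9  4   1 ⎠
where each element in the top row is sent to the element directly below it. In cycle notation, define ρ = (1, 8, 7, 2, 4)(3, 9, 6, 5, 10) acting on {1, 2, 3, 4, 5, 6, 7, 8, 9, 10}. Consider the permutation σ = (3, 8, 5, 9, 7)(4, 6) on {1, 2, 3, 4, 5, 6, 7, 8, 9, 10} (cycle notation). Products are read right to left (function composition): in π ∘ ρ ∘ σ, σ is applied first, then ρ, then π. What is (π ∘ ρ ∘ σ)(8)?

1

Chase 8: σ(8) = 5; ρ(5) = 10; π(10) = 1. Hence (π ∘ ρ ∘ σ)(8) = 1.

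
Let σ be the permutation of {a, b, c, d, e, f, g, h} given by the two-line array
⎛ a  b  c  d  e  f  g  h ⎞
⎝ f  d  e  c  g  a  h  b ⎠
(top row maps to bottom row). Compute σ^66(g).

Tracing g → h → … returns to g after 6 steps, so g lies in a 6-cycle (b, d, c, e, g, h).
Since the cycle has length 6, σ^66 acts on it the same as σ^0 (66 mod 6 = 0).
So σ^66(g) = g.

g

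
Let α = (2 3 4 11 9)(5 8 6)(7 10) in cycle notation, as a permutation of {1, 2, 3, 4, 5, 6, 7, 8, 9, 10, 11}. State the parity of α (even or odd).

The cycle lengths are 5, 3, 2, 1.
A cycle is odd iff its length is even; α has 1 even-length cycle, so sgn(α) = (−1)^1 and α is odd.

odd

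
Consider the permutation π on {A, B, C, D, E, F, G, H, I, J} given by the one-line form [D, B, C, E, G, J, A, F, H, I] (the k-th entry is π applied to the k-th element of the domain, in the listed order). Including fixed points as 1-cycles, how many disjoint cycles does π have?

4

The cycle decomposition is (A D E G)(B)(C)(F J I H), which has 4 cycles (counting 1-cycles).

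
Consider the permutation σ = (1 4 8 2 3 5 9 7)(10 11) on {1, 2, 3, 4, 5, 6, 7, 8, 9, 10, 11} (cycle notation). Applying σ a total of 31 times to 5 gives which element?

5 lies in the 8-cycle (1 4 8 2 3 5 9 7).
Powers repeat with period 8 on this cycle, and 31 mod 8 = 7, so σ^31(5) = σ^7(5).
Stepping 7 places around the cycle: 5 → 9 → 7 → 1 → 4 → 8 → 2 → 3.

3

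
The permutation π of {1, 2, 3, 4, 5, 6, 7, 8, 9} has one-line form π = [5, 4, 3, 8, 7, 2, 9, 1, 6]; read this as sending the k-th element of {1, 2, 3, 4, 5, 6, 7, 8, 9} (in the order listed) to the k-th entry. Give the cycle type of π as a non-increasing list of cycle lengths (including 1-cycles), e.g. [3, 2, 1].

The disjoint cycles are (1 5 7 9 6 2 4 8)(3), with lengths 8, 1 in non-increasing order.

[8, 1]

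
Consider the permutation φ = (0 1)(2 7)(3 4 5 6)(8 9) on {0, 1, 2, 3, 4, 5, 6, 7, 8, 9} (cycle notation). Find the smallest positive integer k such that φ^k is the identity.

4

The cycle type of φ is (4, 2, 2, 2).
Since disjoint cycles commute, ord(φ) = lcm(4, 2, 2, 2) = 4.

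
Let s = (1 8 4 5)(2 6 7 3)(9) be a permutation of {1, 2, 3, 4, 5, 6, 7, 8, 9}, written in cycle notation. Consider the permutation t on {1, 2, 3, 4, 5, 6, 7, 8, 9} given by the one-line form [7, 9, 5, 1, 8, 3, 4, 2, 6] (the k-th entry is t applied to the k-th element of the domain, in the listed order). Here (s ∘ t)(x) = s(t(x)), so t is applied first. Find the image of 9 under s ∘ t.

7

t(9) = 6, then s(6) = 7; composing gives (s ∘ t)(9) = 7.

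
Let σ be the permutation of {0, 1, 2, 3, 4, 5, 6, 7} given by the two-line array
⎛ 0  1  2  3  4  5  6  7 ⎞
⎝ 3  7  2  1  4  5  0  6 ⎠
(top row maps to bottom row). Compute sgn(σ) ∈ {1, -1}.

In disjoint-cycle form the cycle lengths are 5, 1, 1, 1.
A cycle of length ℓ contributes ℓ−1 transpositions, so σ is a product of 4 transpositions — even.

1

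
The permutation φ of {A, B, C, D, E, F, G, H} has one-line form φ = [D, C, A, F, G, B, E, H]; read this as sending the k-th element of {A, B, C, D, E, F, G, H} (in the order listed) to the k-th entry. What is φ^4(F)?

D

Tracing F → B → … returns to F after 5 steps, so F lies in a 5-cycle (A D F B C).
Stepping 4 places around the cycle: F → B → C → A → D.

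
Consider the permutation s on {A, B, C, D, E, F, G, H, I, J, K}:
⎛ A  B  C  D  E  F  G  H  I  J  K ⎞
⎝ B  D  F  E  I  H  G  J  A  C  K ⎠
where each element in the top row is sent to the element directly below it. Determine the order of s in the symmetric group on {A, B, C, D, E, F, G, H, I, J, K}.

Writing s as disjoint cycles, the cycle lengths are 5, 4, 1, 1.
The order of s is the least common multiple of its cycle lengths: lcm(5, 4) = 20.

20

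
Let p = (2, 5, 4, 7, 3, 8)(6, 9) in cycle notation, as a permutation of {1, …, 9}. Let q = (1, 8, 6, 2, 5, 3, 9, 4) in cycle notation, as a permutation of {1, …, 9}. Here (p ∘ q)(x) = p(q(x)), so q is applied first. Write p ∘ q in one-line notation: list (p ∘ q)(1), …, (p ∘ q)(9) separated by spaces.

For each element, apply q then p: 1 → 8 → 2; 2 → 5 → 4; 3 → 9 → 6; 4 → 1 → 1; 5 → 3 → 8; 6 → 2 → 5; 7 → 7 → 3; 8 → 6 → 9; 9 → 4 → 7.
So p ∘ q in one-line form is 2 4 6 1 8 5 3 9 7.

2 4 6 1 8 5 3 9 7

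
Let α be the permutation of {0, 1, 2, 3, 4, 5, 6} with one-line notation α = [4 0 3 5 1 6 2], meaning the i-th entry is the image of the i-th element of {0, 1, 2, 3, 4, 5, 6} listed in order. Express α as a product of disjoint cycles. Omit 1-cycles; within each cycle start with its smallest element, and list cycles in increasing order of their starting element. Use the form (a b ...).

From 0: 0 → 4 → 1 → 0, closing the cycle (0 4 1).
Continuing from each remaining unvisited element yields (0 4 1)(2 3 5 6).

(0 4 1)(2 3 5 6)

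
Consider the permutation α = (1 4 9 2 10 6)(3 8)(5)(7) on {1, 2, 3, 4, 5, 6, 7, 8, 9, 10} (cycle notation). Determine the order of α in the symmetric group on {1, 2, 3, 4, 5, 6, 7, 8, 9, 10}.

6

The cycle type of α is (6, 2, 1, 1).
The order is lcm(6, 2) = 6.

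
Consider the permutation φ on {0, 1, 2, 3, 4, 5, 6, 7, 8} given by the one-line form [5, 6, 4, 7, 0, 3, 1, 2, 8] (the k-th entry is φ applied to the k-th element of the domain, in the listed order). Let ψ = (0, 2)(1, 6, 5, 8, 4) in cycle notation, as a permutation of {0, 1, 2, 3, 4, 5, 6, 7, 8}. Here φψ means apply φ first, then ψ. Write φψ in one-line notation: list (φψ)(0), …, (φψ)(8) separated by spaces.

8 5 1 7 2 3 6 0 4

For each element, apply φ then ψ: 0 → 5 → 8; 1 → 6 → 5; 2 → 4 → 1; 3 → 7 → 7; 4 → 0 → 2; 5 → 3 → 3; 6 → 1 → 6; 7 → 2 → 0; 8 → 8 → 4.
Collecting the images, φψ = [8 5 1 7 2 3 6 0 4].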